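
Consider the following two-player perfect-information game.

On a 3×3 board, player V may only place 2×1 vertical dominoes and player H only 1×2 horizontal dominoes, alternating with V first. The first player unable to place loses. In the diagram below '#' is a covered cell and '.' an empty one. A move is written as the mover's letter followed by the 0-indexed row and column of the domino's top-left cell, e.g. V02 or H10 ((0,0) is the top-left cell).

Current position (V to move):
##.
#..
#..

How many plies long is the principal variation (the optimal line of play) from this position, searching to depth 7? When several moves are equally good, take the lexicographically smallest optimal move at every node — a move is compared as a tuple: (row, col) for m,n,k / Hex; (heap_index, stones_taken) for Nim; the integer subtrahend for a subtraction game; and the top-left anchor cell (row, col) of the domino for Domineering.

PV length from [##./#../#..]: 1 ply

ply 1, V at ##./#../#.. | V02=-1→###/#.#/#..; V11=+1→##./##./##.*; V12=+1→##./#.#/#.#
ply 2: ##./##./##. is terminal -1 (H); from ##./#../#.. depth 7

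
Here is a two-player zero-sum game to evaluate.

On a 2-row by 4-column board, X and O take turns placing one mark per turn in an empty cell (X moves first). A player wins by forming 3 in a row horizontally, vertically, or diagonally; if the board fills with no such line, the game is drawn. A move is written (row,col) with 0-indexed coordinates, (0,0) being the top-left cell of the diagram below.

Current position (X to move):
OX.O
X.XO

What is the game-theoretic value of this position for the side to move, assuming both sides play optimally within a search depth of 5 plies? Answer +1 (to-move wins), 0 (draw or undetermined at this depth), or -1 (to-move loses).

value(OX.O/X.XO, X) = +1

ply 1, X at OX.O/X.XO | (0,2)=+0→OXXO/X.XO; (1,1)=+1→OX.O/XXXO*
ply 2: OX.O/XXXO is terminal -1 (O); from OX.O/X.XO depth 5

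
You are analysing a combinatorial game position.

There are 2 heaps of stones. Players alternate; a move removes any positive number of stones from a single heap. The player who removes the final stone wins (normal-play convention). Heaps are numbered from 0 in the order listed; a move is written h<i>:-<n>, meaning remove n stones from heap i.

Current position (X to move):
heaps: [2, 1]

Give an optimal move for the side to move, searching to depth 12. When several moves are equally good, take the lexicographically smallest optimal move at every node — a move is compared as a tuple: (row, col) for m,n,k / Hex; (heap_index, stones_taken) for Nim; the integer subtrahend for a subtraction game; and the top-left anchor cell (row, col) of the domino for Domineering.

X's best at [(2,1)]: h0:-1

[(2,1)] X move#1: h0:-1:+1/(1,1)*, h0:-2:-1/(0,1), h1:-1:-1/(2,0)
[(1,1)] O move#2: h0:-1:-1/(0,1)*, h1:-1:-1/(1,0)
[(0,1)] X move#3: h1:-1:+1/(0,0)*
[(0,0)] end (terminal -1, O#4); searched (2,1) to 12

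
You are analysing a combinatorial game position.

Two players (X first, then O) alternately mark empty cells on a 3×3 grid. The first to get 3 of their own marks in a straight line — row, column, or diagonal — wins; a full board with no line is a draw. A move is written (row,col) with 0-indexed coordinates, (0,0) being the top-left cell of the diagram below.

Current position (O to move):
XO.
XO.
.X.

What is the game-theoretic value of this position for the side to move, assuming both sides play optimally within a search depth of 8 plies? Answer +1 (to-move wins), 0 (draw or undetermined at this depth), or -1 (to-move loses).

value(XO./XO./.X., O) = 0

p1 O@[XO./XO./.X.]: (0,2)[XOO/XO./.X.]-1 (1,2)[XO./XOO/.X.]-1 (2,0)[XO./XO./OX.]+0* (2,2)[XO./XO./.XO]-1
p2 X@[XO./XO./OX.]: (0,2)[XOX/XO./OX.]+0* (1,2)[XO./XOX/OX.]-1 (2,2)[XO./XO./OXX]-1
p3 O@[XOX/XO./OX.]: (1,2)[XOX/XOO/OX.]+0* (2,2)[XOX/XO./OXO]+0
p4 X@[XOX/XOO/OX.]: (2,2)[XOX/XOO/OXX]+0*
p5 O@[XOX/XOO/OXX] terminal +0; root [XO./XO./.X.] d8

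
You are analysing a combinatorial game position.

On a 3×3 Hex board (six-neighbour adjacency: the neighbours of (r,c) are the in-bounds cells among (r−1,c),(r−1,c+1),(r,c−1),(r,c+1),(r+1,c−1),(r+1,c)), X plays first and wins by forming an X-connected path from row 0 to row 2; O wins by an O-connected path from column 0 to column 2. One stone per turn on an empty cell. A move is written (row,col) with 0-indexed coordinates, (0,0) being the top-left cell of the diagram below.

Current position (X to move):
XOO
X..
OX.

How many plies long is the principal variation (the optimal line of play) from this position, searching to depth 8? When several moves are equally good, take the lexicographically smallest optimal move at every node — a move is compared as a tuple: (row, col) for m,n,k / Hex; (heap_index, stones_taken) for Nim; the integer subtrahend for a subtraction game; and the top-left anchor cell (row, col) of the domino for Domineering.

PV length from [XOO/X../OX.]: 1 ply

ply 1, X at XOO/X../OX. | (1,1)=+1→XOO/XX./OX.*; (1,2)=-1→XOO/X.X/OX.; (2,2)=-1→XOO/X../OXX
ply 2: XOO/XX./OX. is terminal -1 (O); from XOO/X../OX. depth 8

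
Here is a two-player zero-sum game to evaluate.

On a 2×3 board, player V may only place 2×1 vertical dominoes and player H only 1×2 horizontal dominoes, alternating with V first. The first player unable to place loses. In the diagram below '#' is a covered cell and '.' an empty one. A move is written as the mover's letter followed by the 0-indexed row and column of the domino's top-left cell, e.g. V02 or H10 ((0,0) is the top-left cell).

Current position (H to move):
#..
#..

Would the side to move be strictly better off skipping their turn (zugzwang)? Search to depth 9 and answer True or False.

zugzwang(#../#.., H) = False

[#../#..] H move#1: H01:+1/###/#..*, H11:+1/#../###
[###/#..] end (terminal -1, V#2); searched #../#.. to 9
if H skipped the turn, V would face:
~ [#../#..] V move#1: V01:+1/##./##.*, V02:+1/#.#/#.#
~ [##./##.] end (terminal -1, H#2); searched #../#.. to 9
compare (H): move=+1 vs pass=-1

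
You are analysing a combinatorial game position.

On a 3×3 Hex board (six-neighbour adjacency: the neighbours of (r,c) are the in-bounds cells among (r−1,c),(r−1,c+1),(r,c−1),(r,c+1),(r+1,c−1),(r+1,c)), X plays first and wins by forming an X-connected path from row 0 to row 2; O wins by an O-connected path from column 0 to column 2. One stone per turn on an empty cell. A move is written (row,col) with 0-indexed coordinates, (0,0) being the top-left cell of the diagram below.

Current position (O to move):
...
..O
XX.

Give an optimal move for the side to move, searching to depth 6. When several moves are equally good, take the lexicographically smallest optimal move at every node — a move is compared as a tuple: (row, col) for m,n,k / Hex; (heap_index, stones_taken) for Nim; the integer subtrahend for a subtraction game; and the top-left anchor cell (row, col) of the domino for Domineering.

ply 1, O at .../..O/XX. | (0,0)=-1→O../..O/XX.; (0,1)=+1→.O./..O/XX.*; (0,2)=-1→..O/..O/XX.; (1,0)=-1→.../O.O/XX.; (1,1)=-1→.../.OO/XX.; (2,2)=-1→.../..O/XXO
ply 2, X at .O./..O/XX. | (0,0)=-1→XO./..O/XX.*; (0,2)=-1→.OX/..O/XX.; (1,0)=-1→.O./X.O/XX.; (1,1)=-1→.O./.XO/XX.; (2,2)=-1→.O./..O/XXX
ply 3, O at XO./..O/XX. | (0,2)=-1→XOO/..O/XX.; (1,0)=+1→XO./O.O/XX.*; (1,1)=-1→XO./.OO/XX.; (2,2)=-1→XO./..O/XXO
ply 4, X at XO./O.O/XX. | (0,2)=-1→XOX/O.O/XX.*; (1,1)=-1→XO./OXO/XX.; (2,2)=-1→XO./O.O/XXX
ply 5, O at XOX/O.O/XX. | (1,1)=+1→XOX/OOO/XX.*; (2,2)=-1→XOX/O.O/XXO
ply 6: XOX/OOO/XX. is terminal -1 (X); from .../..O/XX. depth 6

O's best at [.../..O/XX.]: (0,1)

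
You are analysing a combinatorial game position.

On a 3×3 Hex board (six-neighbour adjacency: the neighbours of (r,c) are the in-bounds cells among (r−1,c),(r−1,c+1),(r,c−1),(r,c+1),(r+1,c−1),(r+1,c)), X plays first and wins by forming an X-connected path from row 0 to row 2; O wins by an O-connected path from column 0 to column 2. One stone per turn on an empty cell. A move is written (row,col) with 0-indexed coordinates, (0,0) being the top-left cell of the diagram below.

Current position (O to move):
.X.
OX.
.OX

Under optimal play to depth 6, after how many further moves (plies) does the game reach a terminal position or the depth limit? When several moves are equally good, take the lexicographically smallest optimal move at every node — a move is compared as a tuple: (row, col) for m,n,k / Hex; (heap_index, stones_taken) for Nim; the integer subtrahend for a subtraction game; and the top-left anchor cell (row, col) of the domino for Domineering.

p1 O@[.X./OX./.OX]: (0,0)[OX./OX./.OX]-1* (0,2)[.XO/OX./.OX]-1 (1,2)[.X./OXO/.OX]-1 (2,0)[.X./OX./OOX]-1
p2 X@[OX./OX./.OX]: (0,2)[OXX/OX./.OX]+1* (1,2)[OX./OXX/.OX]+1 (2,0)[OX./OX./XOX]+1
p3 O@[OXX/OX./.OX]: (1,2)[OXX/OXO/.OX]-1* (2,0)[OXX/OX./OOX]-1
p4 X@[OXX/OXO/.OX]: (2,0)[OXX/OXO/XOX]+1*
p5 O@[OXX/OXO/XOX] terminal -1; root [.X./OX./.OX] d6

PV length from [.X./OX./.OX]: 4 plies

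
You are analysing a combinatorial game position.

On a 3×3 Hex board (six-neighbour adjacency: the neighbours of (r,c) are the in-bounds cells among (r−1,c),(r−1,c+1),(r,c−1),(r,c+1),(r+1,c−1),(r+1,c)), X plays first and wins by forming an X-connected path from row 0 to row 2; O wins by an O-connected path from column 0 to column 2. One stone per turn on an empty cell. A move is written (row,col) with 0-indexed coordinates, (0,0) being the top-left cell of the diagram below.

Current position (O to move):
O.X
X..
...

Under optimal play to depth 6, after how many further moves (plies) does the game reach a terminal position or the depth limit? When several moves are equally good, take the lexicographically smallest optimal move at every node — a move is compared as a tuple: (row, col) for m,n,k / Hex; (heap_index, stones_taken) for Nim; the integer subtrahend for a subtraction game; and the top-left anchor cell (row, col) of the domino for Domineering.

PV length from [O.X/X../...]: 4 plies

p1 O@[O.X/X../...]: (0,1)[OOX/X../...]-1* (1,1)[O.X/XO./...]-1 (1,2)[O.X/X.O/...]-1 (2,0)[O.X/X../O..]-1 (2,1)[O.X/X../.O.]-1 (2,2)[O.X/X../..O]-1
p2 X@[OOX/X../...]: (1,1)[OOX/XX./...]+1* (1,2)[OOX/X.X/...]+1 (2,0)[OOX/X../X..]+1 (2,1)[OOX/X../.X.]+1 (2,2)[OOX/X../..X]+1
p3 O@[OOX/XX./...]: (1,2)[OOX/XXO/...]-1* (2,0)[OOX/XX./O..]-1 (2,1)[OOX/XX./.O.]-1 (2,2)[OOX/XX./..O]-1
p4 X@[OOX/XXO/...]: (2,0)[OOX/XXO/X..]+1* (2,1)[OOX/XXO/.X.]+1 (2,2)[OOX/XXO/..X]+1
p5 O@[OOX/XXO/X..] terminal -1; root [O.X/X../...] d6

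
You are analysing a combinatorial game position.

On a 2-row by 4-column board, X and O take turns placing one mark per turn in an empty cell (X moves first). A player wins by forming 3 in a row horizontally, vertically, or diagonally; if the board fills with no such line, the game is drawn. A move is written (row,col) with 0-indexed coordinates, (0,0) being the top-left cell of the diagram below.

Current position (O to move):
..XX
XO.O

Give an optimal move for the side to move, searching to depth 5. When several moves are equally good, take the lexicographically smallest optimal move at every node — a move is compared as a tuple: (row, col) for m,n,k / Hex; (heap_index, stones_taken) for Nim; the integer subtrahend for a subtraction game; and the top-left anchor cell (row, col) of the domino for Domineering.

O's best at [..XX/XO.O]: (1,2)

ply 1, O at ..XX/XO.O | (0,0)=-1→O.XX/XO.O; (0,1)=+0→.OXX/XO.O; (1,2)=+1→..XX/XOOO*
ply 2: ..XX/XOOO is terminal -1 (X); from ..XX/XO.O depth 5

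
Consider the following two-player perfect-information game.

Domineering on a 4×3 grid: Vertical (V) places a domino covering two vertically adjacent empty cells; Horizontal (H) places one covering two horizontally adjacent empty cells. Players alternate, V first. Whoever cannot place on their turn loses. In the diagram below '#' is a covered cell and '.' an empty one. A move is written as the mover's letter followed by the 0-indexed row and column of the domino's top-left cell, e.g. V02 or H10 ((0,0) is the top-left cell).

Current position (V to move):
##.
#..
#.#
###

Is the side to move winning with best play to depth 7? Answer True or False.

V winning at [##./#../#.#/###]: True

p1 V@[##./#../#.#/###]: V02[###/#.#/#.#/###]+1* V11[##./##./###/###]+1
p2 H@[###/#.#/#.#/###] terminal -1; root [##./#../#.#/###] d7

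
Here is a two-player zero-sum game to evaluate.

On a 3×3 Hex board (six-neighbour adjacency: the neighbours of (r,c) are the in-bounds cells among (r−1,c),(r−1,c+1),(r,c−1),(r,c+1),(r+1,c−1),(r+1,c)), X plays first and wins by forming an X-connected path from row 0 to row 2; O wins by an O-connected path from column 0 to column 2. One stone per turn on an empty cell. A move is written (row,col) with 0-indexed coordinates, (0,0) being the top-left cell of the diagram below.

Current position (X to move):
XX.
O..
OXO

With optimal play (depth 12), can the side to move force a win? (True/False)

X winning at [XX./O../OXO]: True

ply 1, X at XX./O../OXO | (0,2)=+1→XXX/O../OXO*; (1,1)=+1→XX./OX./OXO; (1,2)=+1→XX./O.X/OXO
ply 2, O at XXX/O../OXO | (1,1)=-1→XXX/OO./OXO*; (1,2)=-1→XXX/O.O/OXO
ply 3, X at XXX/OO./OXO | (1,2)=+1→XXX/OOX/OXO*
ply 4: XXX/OOX/OXO is terminal -1 (O); from XX./O../OXO depth 12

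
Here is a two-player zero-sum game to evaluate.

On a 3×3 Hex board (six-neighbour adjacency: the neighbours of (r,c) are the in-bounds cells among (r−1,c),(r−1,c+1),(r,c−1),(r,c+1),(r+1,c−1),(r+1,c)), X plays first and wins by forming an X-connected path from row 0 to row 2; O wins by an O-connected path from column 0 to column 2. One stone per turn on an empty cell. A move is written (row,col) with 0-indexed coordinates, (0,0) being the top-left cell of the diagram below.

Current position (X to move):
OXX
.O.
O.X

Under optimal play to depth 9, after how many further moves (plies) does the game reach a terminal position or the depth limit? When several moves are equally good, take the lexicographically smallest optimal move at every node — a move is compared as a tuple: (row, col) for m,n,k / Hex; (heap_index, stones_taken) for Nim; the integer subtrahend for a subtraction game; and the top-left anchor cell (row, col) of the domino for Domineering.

PV length from [OXX/.O./O.X]: 1 ply

[OXX/.O./O.X] X move#1: (1,0):-1/OXX/XO./O.X, (1,2):+1/OXX/.OX/O.X*, (2,1):-1/OXX/.O./OXX
[OXX/.OX/O.X] end (terminal -1, O#2); searched OXX/.O./O.X to 9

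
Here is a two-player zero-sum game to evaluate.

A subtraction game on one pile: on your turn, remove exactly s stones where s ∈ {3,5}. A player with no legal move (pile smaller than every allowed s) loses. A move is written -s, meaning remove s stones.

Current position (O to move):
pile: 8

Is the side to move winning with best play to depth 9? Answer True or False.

ply 1, O at 8 | -3=-1→5*; -5=-1→3
ply 2, X at 5 | -3=+1→2*; -5=+1→0
ply 3: 2 is terminal -1 (O); from 8 depth 9

O winning at [8]: False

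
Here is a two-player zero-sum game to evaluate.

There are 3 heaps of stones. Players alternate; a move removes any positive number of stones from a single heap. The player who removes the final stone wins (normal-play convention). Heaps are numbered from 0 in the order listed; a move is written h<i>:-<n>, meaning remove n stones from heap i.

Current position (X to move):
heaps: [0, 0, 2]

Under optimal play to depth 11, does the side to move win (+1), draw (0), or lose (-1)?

p1 X@[(0,0,2)]: h2:-1[(0,0,1)]-1 h2:-2[(0,0,0)]+1*
p2 O@[(0,0,0)] terminal -1; root [(0,0,2)] d11

value((0,0,2), X) = +1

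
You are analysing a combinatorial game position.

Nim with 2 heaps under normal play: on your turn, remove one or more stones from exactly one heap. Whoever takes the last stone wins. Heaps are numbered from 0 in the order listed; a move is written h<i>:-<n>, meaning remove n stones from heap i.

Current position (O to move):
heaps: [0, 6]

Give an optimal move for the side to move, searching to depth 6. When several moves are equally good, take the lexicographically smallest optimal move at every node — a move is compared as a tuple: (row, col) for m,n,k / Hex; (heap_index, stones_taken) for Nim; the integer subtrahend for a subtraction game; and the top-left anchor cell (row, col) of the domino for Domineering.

[(0,6)] O move#1: h1:-1:-1/(0,5), h1:-2:-1/(0,4), h1:-3:-1/(0,3), h1:-4:-1/(0,2), h1:-5:-1/(0,1), h1:-6:+1/(0,0)*
[(0,0)] end (terminal -1, X#2); searched (0,6) to 6

O's best at [(0,6)]: h1:-6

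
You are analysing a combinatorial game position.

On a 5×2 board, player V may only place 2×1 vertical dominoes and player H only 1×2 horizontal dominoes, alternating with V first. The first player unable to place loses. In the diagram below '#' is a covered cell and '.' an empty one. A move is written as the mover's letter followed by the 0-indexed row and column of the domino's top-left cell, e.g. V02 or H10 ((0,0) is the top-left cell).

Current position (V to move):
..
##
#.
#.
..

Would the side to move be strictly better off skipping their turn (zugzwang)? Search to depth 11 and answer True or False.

zugzwang(../##/#./#./.., V) = False

ply 1, V at ../##/#./#./.. | V21=-1→../##/##/##/..*; V31=-1→../##/#./##/.#
ply 2, H at ../##/##/##/.. | H00=+1→##/##/##/##/..*; H40=+1→../##/##/##/##
ply 3: ##/##/##/##/.. is terminal -1 (V); from ../##/#./#./.. depth 11
if V skipped the turn, H would face:
~ ply 1, H at ../##/#./#./.. | H00=-1→##/##/#./#./..; H40=+1→../##/#./#./##*
~ ply 2, V at ../##/#./#./## | V21=-1→../##/##/##/##*
~ ply 3, H at ../##/##/##/## | H00=+1→##/##/##/##/##*
~ ply 4: ##/##/##/##/## is terminal -1 (V); from ../##/#./#./.. depth 11
compare (V): move=-1 vs pass=-1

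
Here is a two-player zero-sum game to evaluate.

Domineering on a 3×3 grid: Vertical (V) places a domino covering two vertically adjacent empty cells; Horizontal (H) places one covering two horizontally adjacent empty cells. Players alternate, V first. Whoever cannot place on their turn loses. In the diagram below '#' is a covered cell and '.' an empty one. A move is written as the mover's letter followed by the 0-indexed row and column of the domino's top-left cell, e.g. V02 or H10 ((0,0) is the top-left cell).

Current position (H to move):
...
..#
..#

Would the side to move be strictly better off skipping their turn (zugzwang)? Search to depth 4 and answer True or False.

zugzwang(.../..#/..#, H) = False

[.../..#/..#] H move#1: H00:-1/##./..#/..#, H01:-1/.##/..#/..#, H10:+1/.../###/..#*, H20:-1/.../..#/###
[.../###/..#] end (terminal -1, V#2); searched .../..#/..# to 4
if H skipped the turn, V would face:
~ [.../..#/..#] V move#1: V00:+1/#../#.#/..#*, V01:+1/.#./.##/..#, V10:+1/.../#.#/#.#, V11:+1/.../.##/.##
~ [#../#.#/..#] H move#2: H01:-1/###/#.#/..#*, H20:-1/#../#.#/###
~ [###/#.#/..#] V move#3: V11:+1/###/###/.##*
~ [###/###/.##] end (terminal -1, H#4); searched .../..#/..# to 4
compare (H): move=+1 vs pass=-1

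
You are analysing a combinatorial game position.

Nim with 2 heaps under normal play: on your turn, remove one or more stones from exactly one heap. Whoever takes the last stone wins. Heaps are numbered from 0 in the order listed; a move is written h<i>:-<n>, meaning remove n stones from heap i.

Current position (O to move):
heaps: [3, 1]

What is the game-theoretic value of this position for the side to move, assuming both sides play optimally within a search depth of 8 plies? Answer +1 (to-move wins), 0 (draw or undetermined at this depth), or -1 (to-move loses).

value((3,1), O) = +1

p1 O@[(3,1)]: h0:-1[(2,1)]-1 h0:-2[(1,1)]+1* h0:-3[(0,1)]-1 h1:-1[(3,0)]-1
p2 X@[(1,1)]: h0:-1[(0,1)]-1* h1:-1[(1,0)]-1
p3 O@[(0,1)]: h1:-1[(0,0)]+1*
p4 X@[(0,0)] terminal -1; root [(3,1)] d8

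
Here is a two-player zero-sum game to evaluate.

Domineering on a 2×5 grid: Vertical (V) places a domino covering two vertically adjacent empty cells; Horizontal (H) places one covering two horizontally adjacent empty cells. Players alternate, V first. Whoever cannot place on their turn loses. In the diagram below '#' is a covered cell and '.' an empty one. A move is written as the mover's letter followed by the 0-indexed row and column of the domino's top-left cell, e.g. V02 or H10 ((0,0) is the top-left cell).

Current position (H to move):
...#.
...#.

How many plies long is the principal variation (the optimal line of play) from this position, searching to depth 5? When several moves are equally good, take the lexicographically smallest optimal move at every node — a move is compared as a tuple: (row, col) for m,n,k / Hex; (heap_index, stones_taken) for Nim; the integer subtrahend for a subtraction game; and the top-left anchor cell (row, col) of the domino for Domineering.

PV length from [...#./...#.]: 4 plies

p1 H@[...#./...#.]: H00[##.#./...#.]-1* H01[.###./...#.]-1 H10[...#./##.#.]-1 H11[...#./.###.]-1
p2 V@[##.#./...#.]: V02[####./..##.]+1* V04[##.##/...##]-1
p3 H@[####./..##.]: H10[####./####.]-1*
p4 V@[####./####.]: V04[#####/#####]+1*
p5 H@[#####/#####] terminal -1; root [...#./...#.] d5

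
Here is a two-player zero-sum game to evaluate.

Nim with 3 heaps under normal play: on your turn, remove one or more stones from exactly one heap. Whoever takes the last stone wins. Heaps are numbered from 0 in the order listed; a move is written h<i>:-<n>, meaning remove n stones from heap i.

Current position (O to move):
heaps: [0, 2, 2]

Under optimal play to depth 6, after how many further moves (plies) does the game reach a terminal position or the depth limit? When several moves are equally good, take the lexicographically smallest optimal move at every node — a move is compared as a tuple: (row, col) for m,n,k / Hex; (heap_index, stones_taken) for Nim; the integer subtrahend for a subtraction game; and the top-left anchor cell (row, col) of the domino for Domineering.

PV length from [(0,2,2)]: 4 plies

[(0,2,2)] O move#1: h1:-1:-1/(0,1,2)*, h1:-2:-1/(0,0,2), h2:-1:-1/(0,2,1), h2:-2:-1/(0,2,0)
[(0,1,2)] X move#2: h1:-1:-1/(0,0,2), h2:-1:+1/(0,1,1)*, h2:-2:-1/(0,1,0)
[(0,1,1)] O move#3: h1:-1:-1/(0,0,1)*, h2:-1:-1/(0,1,0)
[(0,0,1)] X move#4: h2:-1:+1/(0,0,0)*
[(0,0,0)] end (terminal -1, O#5); searched (0,2,2) to 6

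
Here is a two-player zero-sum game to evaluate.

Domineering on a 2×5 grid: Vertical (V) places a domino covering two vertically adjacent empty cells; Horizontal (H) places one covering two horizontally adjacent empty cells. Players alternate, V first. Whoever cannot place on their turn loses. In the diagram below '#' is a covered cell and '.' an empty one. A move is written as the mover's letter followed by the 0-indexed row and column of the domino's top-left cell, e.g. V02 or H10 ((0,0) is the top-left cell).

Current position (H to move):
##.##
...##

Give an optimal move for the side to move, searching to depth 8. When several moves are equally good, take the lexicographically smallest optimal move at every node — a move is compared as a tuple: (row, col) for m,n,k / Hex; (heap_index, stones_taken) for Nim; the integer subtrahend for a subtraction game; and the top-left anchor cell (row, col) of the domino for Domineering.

H's best at [##.##/...##]: H11

[##.##/...##] H move#1: H10:-1/##.##/##.##, H11:+1/##.##/.####*
[##.##/.####] end (terminal -1, V#2); searched ##.##/...## to 8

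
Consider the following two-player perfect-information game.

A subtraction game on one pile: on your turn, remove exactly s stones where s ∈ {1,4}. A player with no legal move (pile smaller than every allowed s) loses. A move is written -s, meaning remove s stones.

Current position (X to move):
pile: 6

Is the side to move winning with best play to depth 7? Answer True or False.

X winning at [6]: True

ply 1, X at 6 | -1=+1→5*; -4=+1→2
ply 2, O at 5 | -1=-1→4*; -4=-1→1
ply 3, X at 4 | -1=-1→3; -4=+1→0*
ply 4: 0 is terminal -1 (O); from 6 depth 7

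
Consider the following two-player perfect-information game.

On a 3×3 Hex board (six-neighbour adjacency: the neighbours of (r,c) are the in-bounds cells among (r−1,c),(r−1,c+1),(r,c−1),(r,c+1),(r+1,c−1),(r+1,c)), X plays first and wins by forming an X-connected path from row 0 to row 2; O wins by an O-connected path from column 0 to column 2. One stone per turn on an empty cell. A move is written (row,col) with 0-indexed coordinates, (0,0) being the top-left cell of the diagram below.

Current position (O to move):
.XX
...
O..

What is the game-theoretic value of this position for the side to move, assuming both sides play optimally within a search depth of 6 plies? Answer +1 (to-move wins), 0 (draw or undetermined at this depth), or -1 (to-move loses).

value(.XX/.../O.., O) = +1

p1 O@[.XX/.../O..]: (0,0)[OXX/.../O..]-1 (1,0)[.XX/O../O..]-1 (1,1)[.XX/.O./O..]-1 (1,2)[.XX/..O/O..]+1* (2,1)[.XX/.../OO.]+1 (2,2)[.XX/.../O.O]-1
p2 X@[.XX/..O/O..]: (0,0)[XXX/..O/O..]-1* (1,0)[.XX/X.O/O..]-1 (1,1)[.XX/.XO/O..]-1 (2,1)[.XX/..O/OX.]-1 (2,2)[.XX/..O/O.X]-1
p3 O@[XXX/..O/O..]: (1,0)[XXX/O.O/O..]+1* (1,1)[XXX/.OO/O..]+1 (2,1)[XXX/..O/OO.]+1 (2,2)[XXX/..O/O.O]+1
p4 X@[XXX/O.O/O..]: (1,1)[XXX/OXO/O..]-1* (2,1)[XXX/O.O/OX.]-1 (2,2)[XXX/O.O/O.X]-1
p5 O@[XXX/OXO/O..]: (2,1)[XXX/OXO/OO.]+1* (2,2)[XXX/OXO/O.O]-1
p6 X@[XXX/OXO/OO.] terminal -1; root [.XX/.../O..] d6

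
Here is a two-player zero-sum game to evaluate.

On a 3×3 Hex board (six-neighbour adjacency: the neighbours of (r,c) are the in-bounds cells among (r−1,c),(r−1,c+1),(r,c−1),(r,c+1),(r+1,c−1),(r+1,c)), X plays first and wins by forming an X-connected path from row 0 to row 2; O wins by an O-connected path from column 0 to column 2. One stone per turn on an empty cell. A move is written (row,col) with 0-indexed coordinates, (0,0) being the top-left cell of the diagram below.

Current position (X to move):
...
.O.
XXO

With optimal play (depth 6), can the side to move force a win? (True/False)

ply 1, X at .../.O./XXO | (0,0)=-1→X../.O./XXO; (0,1)=-1→.X./.O./XXO; (0,2)=+1→..X/.O./XXO*; (1,0)=+1→.../XO./XXO; (1,2)=+1→.../.OX/XXO
ply 2, O at ..X/.O./XXO | (0,0)=-1→O.X/.O./XXO*; (0,1)=-1→.OX/.O./XXO; (1,0)=-1→..X/OO./XXO; (1,2)=-1→..X/.OO/XXO
ply 3, X at O.X/.O./XXO | (0,1)=+1→OXX/.O./XXO*; (1,0)=+1→O.X/XO./XXO; (1,2)=+1→O.X/.OX/XXO
ply 4, O at OXX/.O./XXO | (1,0)=-1→OXX/OO./XXO*; (1,2)=-1→OXX/.OO/XXO
ply 5, X at OXX/OO./XXO | (1,2)=+1→OXX/OOX/XXO*
ply 6: OXX/OOX/XXO is terminal -1 (O); from .../.O./XXO depth 6

X winning at [.../.O./XXO]: True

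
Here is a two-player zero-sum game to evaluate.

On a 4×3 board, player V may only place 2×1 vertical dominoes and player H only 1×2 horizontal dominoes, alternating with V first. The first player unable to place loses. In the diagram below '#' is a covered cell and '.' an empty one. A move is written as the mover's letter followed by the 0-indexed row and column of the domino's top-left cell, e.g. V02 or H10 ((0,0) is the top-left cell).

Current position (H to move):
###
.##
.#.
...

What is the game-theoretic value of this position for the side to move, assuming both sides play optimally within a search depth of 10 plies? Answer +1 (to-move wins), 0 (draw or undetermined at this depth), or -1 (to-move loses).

value(###/.##/.#./..., H) = -1

[###/.##/.#./...] H move#1: H30:-1/###/.##/.#./##.*, H31:-1/###/.##/.#./.##
[###/.##/.#./##.] V move#2: V10:+1/###/###/##./##.*, V22:+1/###/.##/.##/###
[###/###/##./##.] end (terminal -1, H#3); searched ###/.##/.#./... to 10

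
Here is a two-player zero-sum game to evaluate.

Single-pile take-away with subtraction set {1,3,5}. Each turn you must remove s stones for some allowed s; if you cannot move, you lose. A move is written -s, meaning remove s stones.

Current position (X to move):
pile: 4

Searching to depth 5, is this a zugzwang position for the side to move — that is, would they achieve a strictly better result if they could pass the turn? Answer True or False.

zugzwang(4, X) = True

p1 X@[4]: -1[3]-1* -3[1]-1
p2 O@[3]: -1[2]+1* -3[0]+1
p3 X@[2]: -1[1]-1*
p4 O@[1]: -1[0]+1*
p5 X@[0] terminal -1; root [4] d5
pass branch (O moves first from the same position):
  | p1 O@[4]: -1[3]-1* -3[1]-1
  | p2 X@[3]: -1[2]+1* -3[0]+1
  | p3 O@[2]: -1[1]-1*
  | p4 X@[1]: -1[0]+1*
  | p5 O@[0] terminal -1; root [4] d5
X moving scores -1; X passing scores +1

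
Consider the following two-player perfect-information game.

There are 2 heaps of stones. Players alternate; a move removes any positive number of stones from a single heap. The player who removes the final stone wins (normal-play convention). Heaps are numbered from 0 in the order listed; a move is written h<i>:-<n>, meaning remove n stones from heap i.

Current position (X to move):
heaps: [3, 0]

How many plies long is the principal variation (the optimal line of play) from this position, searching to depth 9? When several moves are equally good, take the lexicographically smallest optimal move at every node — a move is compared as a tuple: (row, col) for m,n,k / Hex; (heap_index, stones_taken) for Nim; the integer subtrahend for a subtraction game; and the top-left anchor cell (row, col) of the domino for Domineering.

ply 1, X at (3,0) | h0:-1=-1→(2,0); h0:-2=-1→(1,0); h0:-3=+1→(0,0)*
ply 2: (0,0) is terminal -1 (O); from (3,0) depth 9

PV length from [(3,0)]: 1 ply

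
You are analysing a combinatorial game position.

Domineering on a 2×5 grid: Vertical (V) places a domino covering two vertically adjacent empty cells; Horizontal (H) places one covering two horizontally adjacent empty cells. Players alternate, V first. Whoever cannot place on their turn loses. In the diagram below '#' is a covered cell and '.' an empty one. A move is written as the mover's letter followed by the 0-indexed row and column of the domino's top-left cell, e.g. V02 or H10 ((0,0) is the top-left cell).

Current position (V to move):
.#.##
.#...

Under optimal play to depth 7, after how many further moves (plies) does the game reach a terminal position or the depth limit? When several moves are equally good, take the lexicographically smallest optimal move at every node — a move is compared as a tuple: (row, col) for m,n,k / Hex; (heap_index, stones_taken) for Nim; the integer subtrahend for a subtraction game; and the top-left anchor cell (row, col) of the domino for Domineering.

[.#.##/.#...] V move#1: V00:-1/##.##/##..., V02:+1/.####/.##..*
[.####/.##..] H move#2: H13:-1/.####/.####*
[.####/.####] V move#3: V00:+1/#####/#####*
[#####/#####] end (terminal -1, H#4); searched .#.##/.#... to 7

PV length from [.#.##/.#...]: 3 plies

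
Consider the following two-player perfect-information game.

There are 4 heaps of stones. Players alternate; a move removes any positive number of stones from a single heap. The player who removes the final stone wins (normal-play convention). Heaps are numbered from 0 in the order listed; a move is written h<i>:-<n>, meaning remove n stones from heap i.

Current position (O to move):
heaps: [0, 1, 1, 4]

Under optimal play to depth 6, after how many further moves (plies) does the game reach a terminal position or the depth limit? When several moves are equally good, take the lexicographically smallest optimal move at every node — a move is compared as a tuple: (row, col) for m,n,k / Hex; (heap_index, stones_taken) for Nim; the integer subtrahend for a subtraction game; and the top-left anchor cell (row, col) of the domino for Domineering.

[(0,1,1,4)] O move#1: h1:-1:-1/(0,0,1,4), h2:-1:-1/(0,1,0,4), h3:-1:-1/(0,1,1,3), h3:-2:-1/(0,1,1,2), h3:-3:-1/(0,1,1,1), h3:-4:+1/(0,1,1,0)*
[(0,1,1,0)] X move#2: h1:-1:-1/(0,0,1,0)*, h2:-1:-1/(0,1,0,0)
[(0,0,1,0)] O move#3: h2:-1:+1/(0,0,0,0)*
[(0,0,0,0)] end (terminal -1, X#4); searched (0,1,1,4) to 6

PV length from [(0,1,1,4)]: 3 plies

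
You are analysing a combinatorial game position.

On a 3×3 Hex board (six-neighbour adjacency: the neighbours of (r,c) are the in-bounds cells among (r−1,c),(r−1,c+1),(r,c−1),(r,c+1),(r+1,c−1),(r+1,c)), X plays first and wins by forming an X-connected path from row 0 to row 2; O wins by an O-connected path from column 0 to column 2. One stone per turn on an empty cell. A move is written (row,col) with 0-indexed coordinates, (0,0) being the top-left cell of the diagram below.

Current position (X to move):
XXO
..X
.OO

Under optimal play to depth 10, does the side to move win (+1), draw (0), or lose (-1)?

value(XXO/..X/.OO, X) = +1

[XXO/..X/.OO] X move#1: (1,0):-1/XXO/X.X/.OO, (1,1):-1/XXO/.XX/.OO, (2,0):+1/XXO/..X/XOO*
[XXO/..X/XOO] O move#2: (1,0):-1/XXO/O.X/XOO*, (1,1):-1/XXO/.OX/XOO
[XXO/O.X/XOO] X move#3: (1,1):+1/XXO/OXX/XOO*
[XXO/OXX/XOO] end (terminal -1, O#4); searched XXO/..X/.OO to 10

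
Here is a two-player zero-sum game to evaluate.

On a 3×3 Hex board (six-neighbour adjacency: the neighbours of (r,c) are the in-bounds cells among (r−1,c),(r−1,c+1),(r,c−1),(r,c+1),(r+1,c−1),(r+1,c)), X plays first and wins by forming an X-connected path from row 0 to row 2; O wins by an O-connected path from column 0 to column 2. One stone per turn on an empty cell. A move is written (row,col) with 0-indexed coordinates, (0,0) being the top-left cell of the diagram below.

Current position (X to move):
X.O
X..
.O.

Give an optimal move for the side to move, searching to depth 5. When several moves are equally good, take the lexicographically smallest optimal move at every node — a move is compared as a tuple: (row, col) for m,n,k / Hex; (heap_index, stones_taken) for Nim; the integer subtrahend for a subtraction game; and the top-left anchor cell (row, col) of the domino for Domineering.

p1 X@[X.O/X../.O.]: (0,1)[XXO/X../.O.]-1 (1,1)[X.O/XX./.O.]-1 (1,2)[X.O/X.X/.O.]-1 (2,0)[X.O/X../XO.]+1* (2,2)[X.O/X../.OX]-1
p2 O@[X.O/X../XO.] terminal -1; root [X.O/X../.O.] d5

X's best at [X.O/X../.O.]: (2,0)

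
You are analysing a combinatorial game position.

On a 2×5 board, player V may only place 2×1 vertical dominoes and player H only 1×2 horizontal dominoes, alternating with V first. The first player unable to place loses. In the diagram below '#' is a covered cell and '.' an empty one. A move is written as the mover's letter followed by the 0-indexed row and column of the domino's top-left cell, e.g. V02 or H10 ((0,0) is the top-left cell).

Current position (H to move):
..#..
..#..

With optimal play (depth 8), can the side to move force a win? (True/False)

[..#../..#..] H move#1: H00:-1/###../..#..*, H03:-1/..###/..#.., H10:-1/..#../###.., H13:-1/..#../..###
[###../..#..] V move#2: V03:+1/####./..##.*, V04:+1/###.#/..#.#
[####./..##.] H move#3: H10:-1/####./####.*
[####./####.] V move#4: V04:+1/#####/#####*
[#####/#####] end (terminal -1, H#5); searched ..#../..#.. to 8

H winning at [..#../..#..]: False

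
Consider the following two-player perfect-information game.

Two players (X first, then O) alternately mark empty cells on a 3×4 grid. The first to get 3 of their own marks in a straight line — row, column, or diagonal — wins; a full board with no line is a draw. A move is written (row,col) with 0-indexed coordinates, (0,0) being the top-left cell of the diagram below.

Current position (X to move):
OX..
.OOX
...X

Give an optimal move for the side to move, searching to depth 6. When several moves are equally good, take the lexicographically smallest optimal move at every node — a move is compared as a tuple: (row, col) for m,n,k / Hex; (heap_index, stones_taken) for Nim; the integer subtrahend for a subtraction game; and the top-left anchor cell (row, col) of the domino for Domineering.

X's best at [OX../.OOX/...X]: (0,3)

ply 1, X at OX../.OOX/...X | (0,2)=-1→OXX./.OOX/...X; (0,3)=+1→OX.X/.OOX/...X*; (1,0)=-1→OX../XOOX/...X; (2,0)=-1→OX../.OOX/X..X; (2,1)=-1→OX../.OOX/.X.X; (2,2)=-1→OX../.OOX/..XX
ply 2: OX.X/.OOX/...X is terminal -1 (O); from OX../.OOX/...X depth 6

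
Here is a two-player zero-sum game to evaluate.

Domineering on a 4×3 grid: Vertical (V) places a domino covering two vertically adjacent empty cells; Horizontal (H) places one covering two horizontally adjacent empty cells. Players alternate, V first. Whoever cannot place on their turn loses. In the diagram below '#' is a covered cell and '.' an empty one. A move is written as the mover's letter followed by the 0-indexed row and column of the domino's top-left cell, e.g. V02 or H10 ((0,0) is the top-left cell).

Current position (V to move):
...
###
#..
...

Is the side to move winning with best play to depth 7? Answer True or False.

[.../###/#../...] V move#1: V21:+1/.../###/##./.#.*, V22:-1/.../###/#.#/..#
[.../###/##./.#.] H move#2: H00:-1/##./###/##./.#.*, H01:-1/.##/###/##./.#.
[##./###/##./.#.] V move#3: V22:+1/##./###/###/.##*
[##./###/###/.##] end (terminal -1, H#4); searched .../###/#../... to 7

V winning at [.../###/#../...]: True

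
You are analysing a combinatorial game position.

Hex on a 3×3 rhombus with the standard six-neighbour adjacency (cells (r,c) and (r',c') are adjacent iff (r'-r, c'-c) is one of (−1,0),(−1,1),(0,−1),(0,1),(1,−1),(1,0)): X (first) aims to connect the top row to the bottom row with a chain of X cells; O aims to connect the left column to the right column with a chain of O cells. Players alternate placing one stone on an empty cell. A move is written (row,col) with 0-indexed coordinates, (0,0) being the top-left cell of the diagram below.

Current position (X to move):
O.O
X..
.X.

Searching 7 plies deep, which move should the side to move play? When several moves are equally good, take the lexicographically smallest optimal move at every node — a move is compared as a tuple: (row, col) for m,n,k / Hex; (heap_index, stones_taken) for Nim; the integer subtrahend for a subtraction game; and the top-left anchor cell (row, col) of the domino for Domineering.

p1 X@[O.O/X../.X.]: (0,1)[OXO/X../.X.]+1* (1,1)[O.O/XX./.X.]-1 (1,2)[O.O/X.X/.X.]-1 (2,0)[O.O/X../XX.]-1 (2,2)[O.O/X../.XX]-1
p2 O@[OXO/X../.X.]: (1,1)[OXO/XO./.X.]-1* (1,2)[OXO/X.O/.X.]-1 (2,0)[OXO/X../OX.]-1 (2,2)[OXO/X../.XO]-1
p3 X@[OXO/XO./.X.]: (1,2)[OXO/XOX/.X.]-1 (2,0)[OXO/XO./XX.]+1* (2,2)[OXO/XO./.XX]-1
p4 O@[OXO/XO./XX.] terminal -1; root [O.O/X../.X.] d7

X's best at [O.O/X../.X.]: (0,1)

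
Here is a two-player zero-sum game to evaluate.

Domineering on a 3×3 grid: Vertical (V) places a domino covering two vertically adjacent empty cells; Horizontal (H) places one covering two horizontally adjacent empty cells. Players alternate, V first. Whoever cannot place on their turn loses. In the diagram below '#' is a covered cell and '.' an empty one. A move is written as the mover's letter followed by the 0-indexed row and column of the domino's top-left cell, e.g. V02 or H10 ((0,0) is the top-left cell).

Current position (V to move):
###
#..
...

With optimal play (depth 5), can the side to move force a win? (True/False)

V winning at [###/#../...]: True

p1 V@[###/#../...]: V11[###/##./.#.]+1* V12[###/#.#/..#]-1
p2 H@[###/##./.#.] terminal -1; root [###/#../...] d5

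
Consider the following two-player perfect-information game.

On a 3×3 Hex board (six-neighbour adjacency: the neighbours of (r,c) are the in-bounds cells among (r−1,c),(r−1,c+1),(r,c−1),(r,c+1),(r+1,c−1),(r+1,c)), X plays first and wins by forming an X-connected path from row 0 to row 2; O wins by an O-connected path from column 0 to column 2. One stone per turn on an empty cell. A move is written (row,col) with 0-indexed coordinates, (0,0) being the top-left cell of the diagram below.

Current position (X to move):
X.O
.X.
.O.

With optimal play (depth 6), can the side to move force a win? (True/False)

[X.O/.X./.O.] X move#1: (0,1):-1/XXO/.X./.O., (1,0):-1/X.O/XX./.O., (1,2):+1/X.O/.XX/.O.*, (2,0):+1/X.O/.X./XO., (2,2):+1/X.O/.X./.OX
[X.O/.XX/.O.] O move#2: (0,1):-1/XOO/.XX/.O.*, (1,0):-1/X.O/OXX/.O., (2,0):-1/X.O/.XX/OO., (2,2):-1/X.O/.XX/.OO
[XOO/.XX/.O.] X move#3: (1,0):+1/XOO/XXX/.O.*, (2,0):-1/XOO/.XX/XO., (2,2):-1/XOO/.XX/.OX
[XOO/XXX/.O.] O move#4: (2,0):-1/XOO/XXX/OO.*, (2,2):-1/XOO/XXX/.OO
[XOO/XXX/OO.] X move#5: (2,2):+1/XOO/XXX/OOX*
[XOO/XXX/OOX] end (terminal -1, O#6); searched X.O/.X./.O. to 6

X winning at [X.O/.X./.O.]: True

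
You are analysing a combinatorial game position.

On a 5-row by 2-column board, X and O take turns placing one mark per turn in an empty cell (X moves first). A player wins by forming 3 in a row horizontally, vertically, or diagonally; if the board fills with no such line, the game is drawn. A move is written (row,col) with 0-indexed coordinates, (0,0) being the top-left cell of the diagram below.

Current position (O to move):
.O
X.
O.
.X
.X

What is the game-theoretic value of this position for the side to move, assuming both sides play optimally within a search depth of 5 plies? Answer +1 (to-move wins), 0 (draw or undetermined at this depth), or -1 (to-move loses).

value(.O/X./O./.X/.X, O) = 0

p1 O@[.O/X./O./.X/.X]: (0,0)[OO/X./O./.X/.X]-1 (1,1)[.O/XO/O./.X/.X]-1 (2,1)[.O/X./OO/.X/.X]+0* (3,0)[.O/X./O./OX/.X]-1 (4,0)[.O/X./O./.X/OX]-1
p2 X@[.O/X./OO/.X/.X]: (0,0)[XO/X./OO/.X/.X]-1 (1,1)[.O/XX/OO/.X/.X]+0* (3,0)[.O/X./OO/XX/.X]-1 (4,0)[.O/X./OO/.X/XX]-1
p3 O@[.O/XX/OO/.X/.X]: (0,0)[OO/XX/OO/.X/.X]+0* (3,0)[.O/XX/OO/OX/.X]+0 (4,0)[.O/XX/OO/.X/OX]+0
p4 X@[OO/XX/OO/.X/.X]: (3,0)[OO/XX/OO/XX/.X]+0* (4,0)[OO/XX/OO/.X/XX]+0
p5 O@[OO/XX/OO/XX/.X]: (4,0)[OO/XX/OO/XX/OX]+0*
p6 X@[OO/XX/OO/XX/OX] terminal +0; root [.O/X./O./.X/.X] d5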